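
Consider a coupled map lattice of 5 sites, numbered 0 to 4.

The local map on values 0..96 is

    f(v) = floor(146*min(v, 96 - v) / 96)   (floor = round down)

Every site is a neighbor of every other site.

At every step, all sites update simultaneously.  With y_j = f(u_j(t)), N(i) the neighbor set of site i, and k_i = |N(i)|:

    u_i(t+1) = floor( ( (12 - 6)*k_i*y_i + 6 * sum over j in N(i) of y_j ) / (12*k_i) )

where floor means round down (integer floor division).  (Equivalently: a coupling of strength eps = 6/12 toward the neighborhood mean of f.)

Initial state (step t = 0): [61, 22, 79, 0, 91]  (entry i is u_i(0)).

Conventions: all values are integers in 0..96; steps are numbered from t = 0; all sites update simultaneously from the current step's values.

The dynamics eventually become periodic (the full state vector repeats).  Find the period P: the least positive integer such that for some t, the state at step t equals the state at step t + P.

Answer: 8
Key observation: The state at step 12, [68, 68, 68, 68, 68], reappears at step 20 — and no state repeats earlier — so the cycle the system enters has period 8.

Derivation:
t=0: [61, 22, 79, 0, 91]
t=1: [34, 27, 24, 14, 17]
t=2: [40, 37, 35, 29, 31]
t=3: [55, 53, 52, 49, 50]
t=4: [64, 66, 66, 68, 67]
t=5: [46, 44, 44, 43, 44]
t=6: [67, 66, 66, 65, 66]
t=7: [44, 45, 45, 45, 45]
t=8: [67, 67, 67, 67, 67]
t=9: [44, 44, 44, 44, 44]
t=10: [66, 66, 66, 66, 66]
t=11: [45, 45, 45, 45, 45]
t=12: [68, 68, 68, 68, 68]
t=13: [42, 42, 42, 42, 42]
t=14: [63, 63, 63, 63, 63]
t=15: [50, 50, 50, 50, 50]
t=16: [69, 69, 69, 69, 69]
t=17: [41, 41, 41, 41, 41]
t=18: [62, 62, 62, 62, 62]
t=19: [51, 51, 51, 51, 51]
t=20: [68, 68, 68, 68, 68]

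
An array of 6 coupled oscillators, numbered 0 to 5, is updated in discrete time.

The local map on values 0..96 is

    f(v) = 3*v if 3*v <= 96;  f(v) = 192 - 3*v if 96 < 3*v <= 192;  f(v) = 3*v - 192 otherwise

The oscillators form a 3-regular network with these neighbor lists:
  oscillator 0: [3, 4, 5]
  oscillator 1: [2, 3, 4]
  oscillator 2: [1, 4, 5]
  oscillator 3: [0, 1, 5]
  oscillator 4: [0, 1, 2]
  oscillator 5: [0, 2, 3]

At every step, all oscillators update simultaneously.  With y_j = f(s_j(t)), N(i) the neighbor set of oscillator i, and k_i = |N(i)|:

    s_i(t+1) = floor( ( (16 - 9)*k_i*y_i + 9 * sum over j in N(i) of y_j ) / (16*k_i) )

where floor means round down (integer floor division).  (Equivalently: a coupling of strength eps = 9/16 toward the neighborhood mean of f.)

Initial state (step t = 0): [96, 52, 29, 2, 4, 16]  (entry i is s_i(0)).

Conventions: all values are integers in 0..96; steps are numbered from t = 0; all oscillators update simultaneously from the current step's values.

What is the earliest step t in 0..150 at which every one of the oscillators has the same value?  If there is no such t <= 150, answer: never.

Simulating step by step:
t=0: [96, 52, 29, 2, 4, 16]  (not all equal)
t=1: [54, 35, 56, 36, 46, 56]  (not all equal)
t=2: [43, 68, 41, 63, 50, 36]  (not all equal)
t=3: [51, 26, 56, 31, 45, 62]  (not all equal)
t=4: [46, 66, 36, 63, 51, 31]  (not all equal)
t=5: [48, 26, 62, 30, 44, 67]  (not all equal)
t=6: [50, 63, 30, 64, 51, 30]  (not all equal)
t=7: [42, 25, 64, 25, 42, 64]  (not all equal)
t=8: [55, 59, 26, 59, 55, 26]  (not all equal)
t=9: [34, 29, 56, 29, 34, 56]  (not all equal)
t=10: [77, 75, 48, 75, 77, 48]  (not all equal)
t=11: [39, 36, 43, 36, 39, 43]  (not all equal)
t=12: [74, 78, 69, 78, 74, 69]  (not all equal)
t=13: [29, 34, 22, 34, 29, 22]  (not all equal)
t=14: [83, 84, 74, 84, 83, 74]  (not all equal)
t=15: [52, 53, 40, 53, 52, 40]  (not all equal)
t=16: [42, 40, 57, 40, 42, 57]  (not all equal)
t=17: [58, 61, 39, 61, 58, 39]  (not all equal)
t=18: [27, 23, 51, 23, 27, 51]  (not all equal)
t=19: [70, 65, 52, 65, 70, 52]  (not all equal)
t=20: [18, 12, 26, 12, 18, 26]  (not all equal)
t=21: [55, 47, 65, 47, 55, 65]  (not all equal)
t=22: [27, 37, 16, 37, 27, 16]  (not all equal)
t=23: [74, 74, 60, 74, 74, 60]  (not all equal)
t=24: [26, 26, 18, 26, 26, 18]  (not all equal)
t=25: [73, 73, 63, 73, 73, 63]  (not all equal)
t=26: [22, 22, 12, 22, 22, 12]  (not all equal)
t=27: [60, 60, 47, 60, 60, 47]  (not all equal)
t=28: [19, 19, 36, 19, 19, 36]  (not all equal)
t=29: [62, 62, 73, 62, 62, 73]  (not all equal)
t=30: [9, 9, 19, 9, 9, 19]  (not all equal)
t=31: [32, 32, 45, 32, 32, 45]  (not all equal)
t=32: [88, 88, 71, 88, 88, 71]  (not all equal)
t=33: [62, 62, 40, 62, 62, 40]  (not all equal)
t=34: [18, 18, 47, 18, 18, 47]  (not all equal)
t=35: [53, 53, 52, 53, 53, 52]  (not all equal)
t=36: [33, 33, 34, 33, 33, 34]  (not all equal)
t=37: [92, 92, 91, 92, 92, 91]  (not all equal)
t=38: [83, 83, 82, 83, 83, 82]  (not all equal)
t=39: [56, 56, 55, 56, 56, 55]  (not all equal)
t=40: [24, 24, 25, 24, 24, 25]  (not all equal)
t=41: [72, 72, 73, 72, 72, 73]  (not all equal)
t=42: [24, 24, 25, 24, 24, 25]  (not all equal)

Answer: never
Key observation: The state at step 40 reappears at step 42 — the system is in a cycle of period 2 from step 40 on.  No step 0..42 is synchronized, and the cycle repeats forever, so no step up to 150 (or ever) has all oscillators equal.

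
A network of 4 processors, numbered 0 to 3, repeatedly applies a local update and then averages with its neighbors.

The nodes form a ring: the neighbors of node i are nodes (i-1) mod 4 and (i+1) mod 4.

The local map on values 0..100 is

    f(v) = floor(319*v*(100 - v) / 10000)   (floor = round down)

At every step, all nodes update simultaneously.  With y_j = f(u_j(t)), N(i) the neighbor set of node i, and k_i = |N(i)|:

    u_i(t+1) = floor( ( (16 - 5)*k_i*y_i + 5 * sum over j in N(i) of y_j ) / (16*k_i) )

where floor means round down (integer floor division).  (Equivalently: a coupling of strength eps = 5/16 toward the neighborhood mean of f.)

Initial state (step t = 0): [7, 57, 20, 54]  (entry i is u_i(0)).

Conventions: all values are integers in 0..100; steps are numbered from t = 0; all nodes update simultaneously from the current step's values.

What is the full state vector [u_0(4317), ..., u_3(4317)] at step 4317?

Answer: [52, 52, 52, 52]
Key observation: The state at step 10, [79, 79, 79, 79], reappears at step 12: the system is in a cycle of period 2 from step 10 on.  Therefore the state at step 4317 equals the state at step 10 + ((4317 - 10) mod 2) = 11, which is [52, 52, 52, 52].

Derivation:
t=0: [7, 57, 20, 54]
t=1: [38, 64, 59, 65]
t=2: [74, 73, 75, 73]
t=3: [61, 61, 59, 61]
t=4: [75, 75, 76, 75]
t=5: [59, 58, 58, 58]
t=6: [77, 77, 77, 77]
t=7: [56, 56, 56, 56]
t=8: [78, 78, 78, 78]
t=9: [54, 54, 54, 54]
t=10: [79, 79, 79, 79]
t=11: [52, 52, 52, 52]
t=12: [79, 79, 79, 79]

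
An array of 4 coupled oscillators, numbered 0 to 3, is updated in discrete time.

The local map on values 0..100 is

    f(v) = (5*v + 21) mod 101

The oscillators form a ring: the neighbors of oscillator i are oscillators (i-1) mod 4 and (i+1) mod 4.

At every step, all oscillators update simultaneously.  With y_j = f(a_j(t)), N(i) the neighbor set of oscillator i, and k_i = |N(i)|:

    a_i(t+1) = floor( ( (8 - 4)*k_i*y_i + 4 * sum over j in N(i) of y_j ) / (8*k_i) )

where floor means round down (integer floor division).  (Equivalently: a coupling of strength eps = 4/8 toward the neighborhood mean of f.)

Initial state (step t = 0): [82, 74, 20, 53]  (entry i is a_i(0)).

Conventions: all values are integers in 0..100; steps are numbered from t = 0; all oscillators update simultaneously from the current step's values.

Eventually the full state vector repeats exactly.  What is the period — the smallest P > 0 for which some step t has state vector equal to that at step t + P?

Simulating step by step:
t=0: [82, 74, 20, 53]
t=1: [56, 55, 53, 53]
t=2: [94, 92, 86, 87]
t=3: [75, 72, 55, 59]
t=4: [69, 85, 69, 53]
t=5: [63, 52, 63, 73]
t=6: [57, 56, 57, 58]
t=7: [28, 51, 28, 5]
t=8: [60, 67, 60, 53]
t=9: [43, 35, 43, 51]
t=10: [59, 64, 59, 54]
t=11: [38, 25, 38, 51]
t=12: [34, 27, 34, 41]
t=13: [64, 72, 64, 57]
t=14: [39, 58, 39, 20]
t=15: [14, 11, 14, 17]
t=16: [65, 83, 65, 48]
t=17: [44, 37, 44, 51]
t=18: [39, 21, 39, 56]
t=19: [38, 19, 38, 56]
t=20: [33, 12, 33, 54]
t=21: [85, 83, 85, 87]
t=22: [42, 37, 42, 47]
t=23: [29, 16, 29, 41]
t=24: [38, 32, 38, 44]
t=25: [34, 44, 34, 24]
t=26: [64, 64, 64, 65]
t=27: [39, 38, 39, 40]
t=28: [14, 11, 14, 16]
t=29: [64, 83, 64, 45]
t=30: [38, 35, 38, 41]
t=31: [34, 52, 34, 16]
t=32: [64, 84, 64, 45]
t=33: [39, 37, 39, 41]
t=34: [14, 9, 14, 19]
t=35: [65, 78, 65, 53]
t=36: [44, 25, 44, 63]
t=37: [39, 42, 39, 36]
t=38: [39, 21, 39, 57]
t=39: [14, 19, 14, 8]
t=40: [64, 53, 64, 76]
t=41: [64, 61, 64, 68]
t=42: [39, 30, 39, 48]
t=43: [39, 42, 39, 36]

Answer: 6
Key observation: The state at step 37, [39, 42, 39, 36], reappears at step 43 — and no state repeats earlier — so the cycle the system enters has period 6.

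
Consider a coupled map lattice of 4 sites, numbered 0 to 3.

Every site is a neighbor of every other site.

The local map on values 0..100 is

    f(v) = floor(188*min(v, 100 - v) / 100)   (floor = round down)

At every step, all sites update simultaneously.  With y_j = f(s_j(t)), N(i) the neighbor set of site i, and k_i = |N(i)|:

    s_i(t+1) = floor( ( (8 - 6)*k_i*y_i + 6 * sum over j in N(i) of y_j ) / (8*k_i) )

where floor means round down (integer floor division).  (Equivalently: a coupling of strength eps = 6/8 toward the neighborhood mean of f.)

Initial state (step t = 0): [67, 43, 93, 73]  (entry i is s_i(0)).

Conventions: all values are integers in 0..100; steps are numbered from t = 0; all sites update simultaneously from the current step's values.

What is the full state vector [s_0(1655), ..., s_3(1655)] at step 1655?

Answer: [33, 33, 33, 33]
Key observation: The state at step 6, [90, 90, 90, 90], reappears at step 15: the system is in a cycle of period 9 from step 6 on.  Therefore the state at step 1655 equals the state at step 6 + ((1655 - 6) mod 9) = 8, which is [33, 33, 33, 33].

Derivation:
t=0: [67, 43, 93, 73]
t=1: [51, 51, 51, 51]
t=2: [92, 92, 92, 92]
t=3: [15, 15, 15, 15]
t=4: [28, 28, 28, 28]
t=5: [52, 52, 52, 52]
t=6: [90, 90, 90, 90]
t=7: [18, 18, 18, 18]
t=8: [33, 33, 33, 33]
t=9: [62, 62, 62, 62]
t=10: [71, 71, 71, 71]
t=11: [54, 54, 54, 54]
t=12: [86, 86, 86, 86]
t=13: [26, 26, 26, 26]
t=14: [48, 48, 48, 48]
t=15: [90, 90, 90, 90]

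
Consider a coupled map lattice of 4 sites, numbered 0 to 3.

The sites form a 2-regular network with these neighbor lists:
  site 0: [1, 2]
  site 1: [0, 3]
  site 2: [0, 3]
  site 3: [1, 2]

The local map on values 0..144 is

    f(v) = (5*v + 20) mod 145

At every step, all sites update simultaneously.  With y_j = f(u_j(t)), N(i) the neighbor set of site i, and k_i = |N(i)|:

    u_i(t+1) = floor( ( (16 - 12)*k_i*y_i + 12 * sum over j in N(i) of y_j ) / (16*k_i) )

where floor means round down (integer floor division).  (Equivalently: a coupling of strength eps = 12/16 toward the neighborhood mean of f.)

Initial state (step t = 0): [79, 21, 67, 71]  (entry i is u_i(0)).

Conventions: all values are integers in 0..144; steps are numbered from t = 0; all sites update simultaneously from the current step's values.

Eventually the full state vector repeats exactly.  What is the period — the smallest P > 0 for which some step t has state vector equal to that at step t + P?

Simulating step by step:
t=0: [79, 21, 67, 71]
t=1: [102, 110, 95, 92]
t=2: [96, 86, 67, 84]
t=3: [46, 30, 42, 31]
t=4: [67, 56, 71, 48]
t=5: [51, 70, 88, 64]
t=6: [71, 87, 73, 51]
t=7: [64, 85, 104, 75]
t=8: [55, 60, 84, 69]
t=9: [14, 37, 31, 31]
t=10: [56, 60, 52, 41]
t=11: [64, 41, 67, 81]
t=12: [66, 89, 85, 88]
t=13: [30, 39, 34, 21]
t=14: [49, 73, 67, 74]
t=15: [90, 106, 98, 85]
t=16: [80, 45, 35, 73]
t=17: [88, 109, 96, 80]
t=18: [79, 90, 74, 105]
t=19: [81, 96, 113, 78]
t=20: [60, 111, 96, 56]
t=21: [84, 50, 31, 79]
t=22: [59, 80, 56, 89]
t=23: [58, 53, 23, 60]
t=24: [108, 53, 52, 110]
t=25: [134, 132, 131, 136]
t=26: [100, 111, 110, 103]
t=27: [124, 104, 103, 128]
t=28: [91, 78, 77, 96]
t=29: [98, 69, 68, 104]
t=30: [73, 86, 85, 80]
t=31: [33, 88, 86, 41]
t=32: [25, 51, 48, 35]
t=33: [91, 51, 47, 104]
t=34: [100, 86, 81, 116]
t=35: [77, 43, 73, 61]
t=36: [98, 78, 80, 78]
t=37: [112, 103, 105, 123]
t=38: [78, 45, 48, 92]
t=39: [110, 86, 90, 91]
t=40: [52, 69, 74, 28]
t=41: [99, 75, 81, 69]
t=42: [110, 84, 91, 108]
t=43: [50, 98, 107, 48]
t=44: [104, 108, 120, 101]
t=45: [88, 104, 83, 84]
t=46: [45, 37, 11, 40]
t=47: [75, 80, 84, 69]
t=48: [76, 100, 68, 69]
t=49: [85, 90, 86, 76]
t=50: [21, 53, 48, 46]
t=51: [126, 121, 115, 121]
t=52: [40, 54, 46, 33]
t=53: [58, 43, 69, 49]
t=54: [66, 75, 71, 91]
t=55: [86, 63, 58, 81]
t=56: [28, 67, 61, 58]
t=57: [41, 29, 21, 42]
t=58: [74, 66, 93, 75]
t=59: [66, 91, 89, 67]
t=60: [41, 56, 54, 42]
t=61: [23, 64, 61, 25]
t=62: [65, 63, 59, 31]
t=63: [40, 43, 38, 33]
t=64: [76, 65, 59, 68]
t=65: [57, 81, 73, 47]
t=66: [90, 80, 70, 113]
t=67: [87, 47, 35, 80]
t=68: [65, 83, 68, 92]
t=69: [40, 37, 55, 37]
t=70: [43, 65, 51, 39]
t=71: [91, 73, 92, 86]
t=72: [62, 44, 31, 56]
t=73: [56, 42, 26, 49]
t=74: [36, 70, 50, 63]
t=75: [90, 57, 68, 88]
t=76: [40, 26, 40, 38]
t=77: [48, 53, 71, 46]
t=78: [113, 117, 103, 110]
t=79: [48, 58, 77, 80]
t=80: [79, 96, 120, 83]
t=81: [70, 63, 56, 39]
t=82: [40, 67, 58, 38]
t=83: [50, 68, 57, 48]
t=84: [63, 107, 93, 60]
t=85: [75, 58, 40, 71]
t=86: [61, 76, 90, 56]
t=87: [63, 44, 25, 56]
t=88: [46, 44, 20, 38]
t=89: [106, 87, 93, 96]
t=90: [55, 72, 80, 42]
t=91: [83, 56, 66, 103]
t=92: [26, 40, 52, 51]
t=93: [80, 69, 84, 111]
t=94: [62, 120, 102, 65]
t=95: [60, 45, 59, 64]
t=96: [54, 55, 36, 59]
t=97: [22, 10, 23, 28]
t=98: [109, 71, 88, 80]
t=99: [73, 118, 103, 73]
t=100: [72, 78, 96, 72]
t=101: [91, 97, 83, 91]
t=102: [36, 47, 30, 36]
t=103: [64, 68, 47, 64]
t=104: [80, 55, 65, 80]
t=105: [55, 98, 111, 55]
t=106: [81, 22, 38, 81]
t=107: [106, 133, 117, 106]
t=108: [77, 112, 92, 77]
t=109: [45, 86, 97, 45]
t=110: [56, 78, 92, 56]
t=111: [64, 37, 18, 64]
t=112: [76, 52, 65, 76]
t=113: [98, 116, 96, 98]
t=114: [50, 61, 72, 50]
t=115: [78, 102, 116, 78]
t=116: [73, 113, 95, 73]
t=117: [48, 72, 86, 48]
t=118: [68, 108, 90, 68]
t=119: [77, 83, 61, 77]
t=120: [41, 86, 95, 41]
t=121: [48, 63, 75, 48]
t=122: [85, 97, 112, 85]
t=123: [28, 25, 7, 28]
t=124: [24, 11, 25, 24]
t=125: [63, 123, 105, 63]
t=126: [73, 47, 61, 73]
t=127: [78, 98, 80, 78]
t=128: [106, 108, 122, 106]
t=129: [94, 117, 98, 94]
t=130: [51, 47, 60, 51]
t=131: [85, 125, 105, 85]
t=132: [68, 23, 35, 68]
t=133: [86, 86, 65, 86]
t=134: [30, 15, 25, 30]
t=135: [41, 42, 18, 41]
t=136: [93, 81, 87, 93]
t=137: [70, 71, 42, 70]
t=138: [83, 81, 81, 83]
t=139: [101, 33, 33, 101]
t=140: [52, 77, 77, 52]
t=141: [120, 130, 130, 120]
t=142: [77, 52, 52, 77]
t=143: [130, 120, 120, 130]
t=144: [52, 77, 77, 52]

Answer: 4
Key observation: The state at step 140, [52, 77, 77, 52], reappears at step 144 — and no state repeats earlier — so the cycle the system enters has period 4.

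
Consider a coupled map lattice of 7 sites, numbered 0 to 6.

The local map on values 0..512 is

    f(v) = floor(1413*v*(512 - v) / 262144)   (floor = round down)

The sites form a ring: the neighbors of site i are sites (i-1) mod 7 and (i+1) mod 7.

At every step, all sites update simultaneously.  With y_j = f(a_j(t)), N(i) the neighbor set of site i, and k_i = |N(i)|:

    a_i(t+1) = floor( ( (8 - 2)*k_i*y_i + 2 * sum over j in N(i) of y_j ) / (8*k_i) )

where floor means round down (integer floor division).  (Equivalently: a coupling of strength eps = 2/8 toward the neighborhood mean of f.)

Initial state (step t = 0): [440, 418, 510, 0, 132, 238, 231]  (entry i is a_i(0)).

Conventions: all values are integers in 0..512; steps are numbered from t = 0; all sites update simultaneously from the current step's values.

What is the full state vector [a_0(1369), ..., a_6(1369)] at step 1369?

Simulating step by step:
t=0: [440, 418, 510, 0, 132, 238, 231]
t=1: [197, 180, 30, 34, 246, 340, 326]
t=2: [331, 292, 108, 118, 314, 321, 325]
t=3: [325, 329, 250, 258, 323, 330, 326]
t=4: [326, 328, 349, 350, 331, 324, 325]
t=5: [326, 322, 308, 307, 320, 327, 327]
t=6: [326, 329, 337, 337, 331, 326, 326]
t=7: [325, 323, 317, 317, 321, 325, 326]
t=8: [327, 329, 332, 332, 330, 327, 326]
t=9: [325, 324, 322, 322, 323, 325, 326]
t=10: [327, 328, 328, 329, 328, 327, 326]
t=11: [325, 325, 324, 324, 325, 325, 326]
t=12: [326, 327, 327, 327, 327, 326, 326]
t=13: [326, 326, 326, 326, 326, 326, 326]
t=14: [326, 326, 326, 326, 326, 326, 326]

Answer: [326, 326, 326, 326, 326, 326, 326]
Key observation: The state at step 13, [326, 326, 326, 326, 326, 326, 326], reappears at step 14: the system is in a cycle of period 1 from step 13 on.  Therefore the state at step 1369 equals the state at step 13 + ((1369 - 13) mod 1) = 13, which is [326, 326, 326, 326, 326, 326, 326].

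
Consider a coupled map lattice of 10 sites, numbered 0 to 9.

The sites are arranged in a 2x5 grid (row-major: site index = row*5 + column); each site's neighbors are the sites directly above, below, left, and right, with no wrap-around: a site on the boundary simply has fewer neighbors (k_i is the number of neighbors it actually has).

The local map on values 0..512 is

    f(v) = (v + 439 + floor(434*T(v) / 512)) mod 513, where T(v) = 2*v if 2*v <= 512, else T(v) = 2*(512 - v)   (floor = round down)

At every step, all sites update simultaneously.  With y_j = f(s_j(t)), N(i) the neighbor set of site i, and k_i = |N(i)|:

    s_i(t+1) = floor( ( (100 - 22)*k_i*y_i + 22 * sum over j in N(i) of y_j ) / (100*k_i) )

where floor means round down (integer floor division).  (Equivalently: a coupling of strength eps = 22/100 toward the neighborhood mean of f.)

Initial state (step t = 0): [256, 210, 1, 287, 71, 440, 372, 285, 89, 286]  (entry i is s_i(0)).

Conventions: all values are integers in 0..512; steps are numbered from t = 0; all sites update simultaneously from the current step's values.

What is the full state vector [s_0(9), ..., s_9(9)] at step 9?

Answer: [427, 465, 429, 353, 475, 148, 402, 77, 126, 429]

Derivation:
t=0: [256, 210, 1, 287, 71, 440, 372, 285, 89, 286]
t=1: [188, 425, 392, 116, 109, 394, 95, 110, 146, 94]
t=2: [392, 434, 76, 225, 216, 73, 195, 210, 295, 198]
t=3: [73, 426, 174, 67, 448, 145, 432, 431, 129, 422]
t=4: [184, 461, 387, 166, 442, 314, 480, 470, 293, 473]
t=5: [387, 434, 104, 333, 471, 145, 432, 404, 155, 424]
t=6: [97, 435, 200, 112, 423, 301, 443, 76, 307, 478]
t=7: [207, 466, 424, 252, 464, 129, 429, 175, 112, 421]
t=8: [458, 474, 459, 159, 432, 320, 469, 399, 249, 467]
t=9: [427, 465, 429, 353, 475, 148, 402, 77, 126, 429]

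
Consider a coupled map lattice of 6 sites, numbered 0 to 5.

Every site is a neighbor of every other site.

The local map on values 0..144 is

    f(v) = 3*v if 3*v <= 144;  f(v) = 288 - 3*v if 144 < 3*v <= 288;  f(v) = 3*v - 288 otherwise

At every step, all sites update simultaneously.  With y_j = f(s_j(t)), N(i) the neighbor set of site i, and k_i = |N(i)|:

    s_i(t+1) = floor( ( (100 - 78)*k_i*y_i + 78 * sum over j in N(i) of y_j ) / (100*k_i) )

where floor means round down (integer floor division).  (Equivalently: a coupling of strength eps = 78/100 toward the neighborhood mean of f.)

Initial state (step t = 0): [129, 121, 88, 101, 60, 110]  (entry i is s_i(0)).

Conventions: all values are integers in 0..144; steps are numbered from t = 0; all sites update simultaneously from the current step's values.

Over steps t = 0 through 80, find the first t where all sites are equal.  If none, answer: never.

Simulating step by step:
t=0: [129, 121, 88, 101, 60, 110]  (not all equal)
t=1: [62, 61, 58, 57, 63, 59]  (not all equal)
t=2: [107, 107, 108, 108, 107, 108]  (not all equal)
t=3: [34, 34, 34, 34, 34, 34]  (all equal)

Answer: 3
Key observation: Synchronization is absorbing here: once all sites are equal they stay equal, and step 3 is the first all-equal step.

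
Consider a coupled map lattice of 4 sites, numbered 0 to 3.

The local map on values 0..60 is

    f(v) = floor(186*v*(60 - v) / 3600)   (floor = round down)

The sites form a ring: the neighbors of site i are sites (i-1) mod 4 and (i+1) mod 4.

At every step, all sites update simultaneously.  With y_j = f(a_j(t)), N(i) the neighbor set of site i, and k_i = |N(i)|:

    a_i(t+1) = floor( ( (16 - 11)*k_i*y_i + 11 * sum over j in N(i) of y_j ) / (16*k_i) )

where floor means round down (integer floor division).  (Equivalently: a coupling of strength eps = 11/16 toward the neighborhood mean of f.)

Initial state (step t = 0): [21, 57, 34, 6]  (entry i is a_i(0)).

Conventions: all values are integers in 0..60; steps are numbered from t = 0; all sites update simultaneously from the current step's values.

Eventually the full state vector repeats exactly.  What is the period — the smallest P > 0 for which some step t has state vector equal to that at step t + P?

Simulating step by step:
t=0: [21, 57, 34, 6]
t=1: [21, 32, 22, 34]
t=2: [44, 43, 44, 43]
t=3: [36, 36, 36, 36]
t=4: [44, 44, 44, 44]
t=5: [36, 36, 36, 36]

Answer: 2
Key observation: The state at step 3, [36, 36, 36, 36], reappears at step 5 — and no state repeats earlier — so the cycle the system enters has period 2.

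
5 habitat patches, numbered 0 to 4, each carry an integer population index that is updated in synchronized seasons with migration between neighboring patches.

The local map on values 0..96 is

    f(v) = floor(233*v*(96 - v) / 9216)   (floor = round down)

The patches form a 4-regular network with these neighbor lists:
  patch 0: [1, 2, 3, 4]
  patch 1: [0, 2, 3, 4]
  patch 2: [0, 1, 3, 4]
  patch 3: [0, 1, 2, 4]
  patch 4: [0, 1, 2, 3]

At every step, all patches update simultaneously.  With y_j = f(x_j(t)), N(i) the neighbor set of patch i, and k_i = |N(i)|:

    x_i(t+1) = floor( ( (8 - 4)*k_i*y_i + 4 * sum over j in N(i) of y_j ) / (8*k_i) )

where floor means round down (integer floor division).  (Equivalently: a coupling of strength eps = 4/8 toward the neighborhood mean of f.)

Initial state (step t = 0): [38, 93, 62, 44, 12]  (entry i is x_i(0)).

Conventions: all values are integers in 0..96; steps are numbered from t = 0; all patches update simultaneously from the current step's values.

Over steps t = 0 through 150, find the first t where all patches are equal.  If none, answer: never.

Answer: 3
Key observation: Synchronization is absorbing here: once all patches are equal they stay equal, and step 3 is the first all-equal step.

Derivation:
t=0: [38, 93, 62, 44, 12]  (not all equal)
t=1: [45, 27, 44, 46, 34]  (not all equal)
t=2: [55, 51, 55, 55, 54]  (not all equal)
t=3: [57, 57, 57, 57, 57]  (all equal)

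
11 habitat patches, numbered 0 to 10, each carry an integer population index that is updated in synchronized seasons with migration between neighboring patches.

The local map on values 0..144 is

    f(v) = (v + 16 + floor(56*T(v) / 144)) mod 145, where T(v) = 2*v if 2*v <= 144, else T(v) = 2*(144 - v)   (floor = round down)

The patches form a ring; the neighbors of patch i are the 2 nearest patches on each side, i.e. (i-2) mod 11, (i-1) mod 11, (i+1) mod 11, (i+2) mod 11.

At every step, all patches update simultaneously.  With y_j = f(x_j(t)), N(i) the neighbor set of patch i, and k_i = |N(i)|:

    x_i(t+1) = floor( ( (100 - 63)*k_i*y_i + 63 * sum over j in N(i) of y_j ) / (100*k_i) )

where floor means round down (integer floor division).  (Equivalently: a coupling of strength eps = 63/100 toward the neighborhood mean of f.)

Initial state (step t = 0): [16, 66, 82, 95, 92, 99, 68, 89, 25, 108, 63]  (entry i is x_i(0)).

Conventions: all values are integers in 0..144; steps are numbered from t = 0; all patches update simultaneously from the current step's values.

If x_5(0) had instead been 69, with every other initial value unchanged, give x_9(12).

Answer: x_9(12) = 7
Key observation: This trace re-runs the system from the modified initial state.

Derivation:
t=0: [16, 66, 82, 95, 92, 69, 68, 89, 25, 108, 63]
t=1: [58, 77, 29, 44, 45, 73, 82, 54, 65, 39, 85]
t=2: [68, 44, 73, 83, 83, 101, 76, 98, 79, 88, 53]
t=3: [105, 96, 89, 38, 46, 25, 54, 25, 40, 40, 77]
t=4: [16, 15, 30, 56, 76, 77, 89, 76, 72, 56, 28]
t=5: [62, 61, 79, 82, 82, 63, 68, 94, 104, 105, 78]
t=6: [67, 65, 39, 40, 42, 69, 72, 44, 25, 23, 41]
t=7: [106, 110, 101, 102, 104, 116, 113, 97, 82, 80, 92]
t=8: [4, 5, 5, 5, 6, 6, 5, 4, 2, 2, 3]
t=9: [22, 23, 24, 24, 25, 24, 23, 22, 20, 20, 21]
t=10: [54, 56, 57, 58, 58, 57, 56, 54, 52, 52, 53]
t=11: [112, 114, 116, 117, 117, 116, 114, 112, 110, 109, 110]
t=12: [7, 7, 8, 8, 8, 8, 7, 7, 7, 7, 7]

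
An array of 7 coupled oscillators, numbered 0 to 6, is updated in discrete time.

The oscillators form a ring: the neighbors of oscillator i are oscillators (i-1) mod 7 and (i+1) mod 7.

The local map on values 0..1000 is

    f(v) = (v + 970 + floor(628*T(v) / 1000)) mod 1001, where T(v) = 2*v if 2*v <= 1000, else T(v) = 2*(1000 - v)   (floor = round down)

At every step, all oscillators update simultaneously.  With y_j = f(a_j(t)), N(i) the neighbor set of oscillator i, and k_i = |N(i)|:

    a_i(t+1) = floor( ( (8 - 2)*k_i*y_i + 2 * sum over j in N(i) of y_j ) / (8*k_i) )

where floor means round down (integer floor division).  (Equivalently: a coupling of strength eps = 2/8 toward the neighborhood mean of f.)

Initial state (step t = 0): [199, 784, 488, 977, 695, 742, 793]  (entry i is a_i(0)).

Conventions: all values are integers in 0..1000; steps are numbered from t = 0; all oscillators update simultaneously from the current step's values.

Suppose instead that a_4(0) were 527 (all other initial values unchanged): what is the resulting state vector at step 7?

Answer: [418, 775, 302, 697, 236, 613, 553]
Key observation: This trace re-runs the system from the modified initial state.

Derivation:
t=0: [199, 784, 488, 977, 527, 742, 793]
t=1: [318, 77, 175, 750, 192, 39, 71]
t=2: [548, 237, 294, 119, 312, 108, 189]
t=3: [174, 466, 566, 340, 560, 292, 333]
t=4: [363, 69, 153, 571, 230, 570, 663]
t=5: [612, 230, 260, 157, 384, 126, 148]
t=6: [148, 443, 517, 416, 698, 331, 266]
t=7: [418, 775, 302, 697, 236, 613, 553]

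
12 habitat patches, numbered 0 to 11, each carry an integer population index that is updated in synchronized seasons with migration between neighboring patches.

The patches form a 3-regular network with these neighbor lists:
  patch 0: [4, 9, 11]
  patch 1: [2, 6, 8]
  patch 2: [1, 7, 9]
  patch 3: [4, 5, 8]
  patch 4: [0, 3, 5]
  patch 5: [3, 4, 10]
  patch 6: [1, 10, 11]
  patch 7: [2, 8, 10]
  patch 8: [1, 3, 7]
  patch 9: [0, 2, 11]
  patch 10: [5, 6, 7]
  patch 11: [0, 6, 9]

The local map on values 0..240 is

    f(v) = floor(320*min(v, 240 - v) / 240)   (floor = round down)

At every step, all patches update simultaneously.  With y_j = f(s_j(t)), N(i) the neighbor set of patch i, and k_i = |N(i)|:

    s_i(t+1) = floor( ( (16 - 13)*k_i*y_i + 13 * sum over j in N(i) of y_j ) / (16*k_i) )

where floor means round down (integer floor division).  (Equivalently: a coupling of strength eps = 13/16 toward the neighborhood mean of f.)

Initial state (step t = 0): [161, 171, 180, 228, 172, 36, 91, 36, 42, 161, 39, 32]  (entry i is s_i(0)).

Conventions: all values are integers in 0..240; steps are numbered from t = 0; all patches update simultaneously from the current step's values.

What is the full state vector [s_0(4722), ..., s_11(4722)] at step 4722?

Answer: [149, 149, 149, 149, 149, 149, 149, 149, 149, 149, 149, 149]
Key observation: The state at step 28, [152, 152, 152, 152, 152, 152, 152, 152, 152, 152, 152, 152], reappears at step 38: the system is in a cycle of period 10 from step 28 on.  Therefore the state at step 4722 equals the state at step 28 + ((4722 - 28) mod 10) = 32, which is [149, 149, 149, 149, 149, 149, 149, 149, 149, 149, 149, 149].

Derivation:
t=0: [161, 171, 180, 228, 172, 36, 91, 36, 42, 161, 39, 32]
t=1: [83, 86, 81, 55, 62, 51, 73, 59, 52, 81, 68, 97]
t=2: [107, 95, 101, 73, 83, 79, 108, 86, 84, 114, 82, 109]
t=3: [136, 129, 131, 106, 113, 105, 129, 117, 112, 142, 118, 145]
t=4: [135, 147, 144, 145, 141, 147, 144, 151, 148, 135, 149, 136]
t=5: [137, 125, 127, 126, 130, 125, 127, 122, 122, 136, 122, 136]
t=6: [139, 152, 149, 152, 147, 151, 149, 155, 154, 140, 154, 140]
t=7: [130, 118, 121, 118, 123, 118, 121, 115, 115, 130, 116, 130]
t=8: [148, 156, 153, 155, 153, 155, 153, 154, 155, 149, 155, 149]
t=9: [119, 114, 115, 113, 116, 113, 115, 114, 113, 119, 114, 119]
t=10: [156, 152, 153, 151, 152, 151, 153, 151, 151, 156, 151, 156]
t=11: [113, 116, 115, 117, 116, 117, 115, 117, 117, 113, 117, 113]
t=12: [151, 154, 153, 155, 154, 155, 153, 155, 155, 150, 155, 150]
t=13: [118, 114, 115, 113, 114, 113, 115, 113, 113, 118, 113, 118]
t=14: [155, 152, 153, 150, 152, 150, 153, 150, 150, 155, 150, 155]
t=15: [114, 117, 116, 119, 117, 119, 116, 118, 119, 113, 118, 113]
t=16: [152, 155, 154, 157, 156, 157, 154, 156, 157, 151, 156, 151]
t=17: [116, 112, 114, 110, 112, 111, 114, 112, 111, 116, 112, 116]
t=18: [152, 150, 150, 147, 149, 148, 150, 149, 148, 153, 149, 153]
t=19: [117, 120, 119, 122, 121, 122, 119, 121, 121, 117, 121, 117]
t=20: [156, 158, 158, 157, 156, 157, 158, 158, 158, 156, 157, 156]
t=21: [112, 109, 109, 110, 110, 110, 110, 109, 109, 111, 109, 111]
t=22: [147, 145, 145, 145, 146, 145, 146, 145, 145, 147, 145, 147]
t=23: [124, 125, 125, 125, 125, 125, 125, 126, 126, 124, 125, 124]
t=24: [153, 152, 153, 152, 153, 153, 153, 152, 152, 153, 152, 153]
t=25: [116, 116, 116, 116, 116, 116, 116, 116, 117, 116, 116, 116]
t=26: [154, 154, 154, 154, 154, 154, 154, 154, 154, 154, 154, 154]
t=27: [114, 114, 114, 114, 114, 114, 114, 114, 114, 114, 114, 114]
t=28: [152, 152, 152, 152, 152, 152, 152, 152, 152, 152, 152, 152]
t=29: [117, 117, 117, 117, 117, 117, 117, 117, 117, 117, 117, 117]
t=30: [156, 156, 156, 156, 156, 156, 156, 156, 156, 156, 156, 156]
t=31: [112, 112, 112, 112, 112, 112, 112, 112, 112, 112, 112, 112]
t=32: [149, 149, 149, 149, 149, 149, 149, 149, 149, 149, 149, 149]
t=33: [121, 121, 121, 121, 121, 121, 121, 121, 121, 121, 121, 121]
t=34: [158, 158, 158, 158, 158, 158, 158, 158, 158, 158, 158, 158]
t=35: [109, 109, 109, 109, 109, 109, 109, 109, 109, 109, 109, 109]
t=36: [145, 145, 145, 145, 145, 145, 145, 145, 145, 145, 145, 145]
t=37: [126, 126, 126, 126, 126, 126, 126, 126, 126, 126, 126, 126]
t=38: [152, 152, 152, 152, 152, 152, 152, 152, 152, 152, 152, 152]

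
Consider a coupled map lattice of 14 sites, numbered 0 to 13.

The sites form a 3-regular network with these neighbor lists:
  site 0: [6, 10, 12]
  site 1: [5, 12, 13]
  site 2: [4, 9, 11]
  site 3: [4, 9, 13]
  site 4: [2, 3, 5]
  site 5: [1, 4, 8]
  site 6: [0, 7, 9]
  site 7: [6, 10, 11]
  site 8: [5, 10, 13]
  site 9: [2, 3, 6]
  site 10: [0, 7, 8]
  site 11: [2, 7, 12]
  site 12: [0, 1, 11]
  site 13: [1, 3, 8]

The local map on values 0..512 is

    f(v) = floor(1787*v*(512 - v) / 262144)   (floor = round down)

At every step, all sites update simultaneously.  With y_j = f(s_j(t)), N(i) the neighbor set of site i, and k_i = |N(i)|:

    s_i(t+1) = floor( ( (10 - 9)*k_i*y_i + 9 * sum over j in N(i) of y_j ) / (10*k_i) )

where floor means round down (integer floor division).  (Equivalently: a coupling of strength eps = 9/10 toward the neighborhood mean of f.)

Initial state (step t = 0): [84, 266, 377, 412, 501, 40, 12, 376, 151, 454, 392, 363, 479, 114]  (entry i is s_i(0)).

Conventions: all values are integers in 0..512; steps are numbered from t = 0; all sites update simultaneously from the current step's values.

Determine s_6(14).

Answer: s_6(14) = 425

Derivation:
t=0: [84, 266, 377, 412, 501, 40, 12, 376, 151, 454, 392, 363, 479, 114]
t=1: [164, 207, 209, 185, 229, 269, 235, 253, 264, 217, 321, 277, 328, 360]
t=2: [420, 411, 439, 416, 430, 439, 425, 435, 415, 429, 426, 430, 419, 423]
t=3: [256, 249, 238, 248, 236, 260, 245, 245, 244, 246, 254, 237, 262, 274]
t=4: [445, 445, 444, 444, 445, 445, 445, 445, 445, 445, 445, 444, 445, 445]
t=5: [203, 203, 203, 203, 204, 203, 203, 203, 203, 204, 203, 203, 203, 203]
t=6: [427, 427, 427, 427, 427, 427, 427, 427, 427, 427, 427, 427, 427, 427]
t=7: [247, 247, 247, 247, 247, 247, 247, 247, 247, 247, 247, 247, 247, 247]
t=8: [446, 446, 446, 446, 446, 446, 446, 446, 446, 446, 446, 446, 446, 446]
t=9: [200, 200, 200, 200, 200, 200, 200, 200, 200, 200, 200, 200, 200, 200]
t=10: [425, 425, 425, 425, 425, 425, 425, 425, 425, 425, 425, 425, 425, 425]
t=11: [252, 252, 252, 252, 252, 252, 252, 252, 252, 252, 252, 252, 252, 252]
t=12: [446, 446, 446, 446, 446, 446, 446, 446, 446, 446, 446, 446, 446, 446]
t=13: [200, 200, 200, 200, 200, 200, 200, 200, 200, 200, 200, 200, 200, 200]
t=14: [425, 425, 425, 425, 425, 425, 425, 425, 425, 425, 425, 425, 425, 425]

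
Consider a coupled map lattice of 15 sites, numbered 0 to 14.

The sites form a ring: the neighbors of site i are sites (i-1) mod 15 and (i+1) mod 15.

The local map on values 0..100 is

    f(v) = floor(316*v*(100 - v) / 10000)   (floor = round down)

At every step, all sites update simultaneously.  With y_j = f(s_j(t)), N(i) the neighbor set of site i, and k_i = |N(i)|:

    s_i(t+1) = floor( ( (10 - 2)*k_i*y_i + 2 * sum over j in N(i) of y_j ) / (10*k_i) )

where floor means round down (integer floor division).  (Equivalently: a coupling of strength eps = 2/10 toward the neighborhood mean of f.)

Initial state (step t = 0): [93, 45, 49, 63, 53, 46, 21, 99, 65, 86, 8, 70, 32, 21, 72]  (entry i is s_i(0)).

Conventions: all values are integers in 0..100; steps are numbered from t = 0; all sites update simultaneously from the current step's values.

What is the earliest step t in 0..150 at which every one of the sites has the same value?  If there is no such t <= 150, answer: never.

Answer: never
Key observation: The state at step 22 reappears at step 24 — the system is in a cycle of period 2 from step 22 on.  No step 0..24 is synchronized, and the cycle repeats forever, so no step up to 150 (or ever) has all sites equal.

Derivation:
t=0: [93, 45, 49, 63, 53, 46, 21, 99, 65, 86, 8, 70, 32, 21, 72]  (not all equal)
t=1: [30, 72, 77, 74, 77, 75, 49, 14, 60, 39, 28, 61, 66, 54, 57]  (not all equal)
t=2: [66, 62, 56, 59, 55, 60, 72, 45, 71, 73, 65, 73, 71, 77, 76]  (not all equal)
t=3: [69, 73, 76, 76, 77, 74, 65, 75, 66, 63, 69, 63, 63, 56, 58]  (not all equal)
t=4: [67, 62, 57, 56, 55, 60, 68, 61, 69, 72, 68, 72, 73, 76, 75]  (not all equal)
t=5: [68, 73, 76, 77, 77, 74, 69, 73, 67, 63, 67, 63, 61, 57, 59]  (not all equal)
t=6: [68, 62, 57, 55, 55, 60, 65, 63, 68, 72, 69, 72, 75, 76, 75]  (not all equal)
t=7: [67, 73, 76, 77, 77, 74, 71, 72, 68, 63, 66, 63, 59, 57, 59]  (not all equal)
t=8: [69, 62, 57, 55, 55, 60, 64, 63, 68, 72, 70, 73, 75, 76, 75]  (not all equal)
t=9: [66, 73, 76, 77, 77, 75, 72, 72, 68, 63, 65, 62, 59, 57, 59]  (not all equal)
t=10: [69, 62, 57, 55, 55, 59, 62, 63, 68, 72, 71, 73, 75, 76, 75]  (not all equal)
t=11: [66, 73, 76, 77, 77, 76, 74, 72, 68, 63, 64, 62, 59, 57, 59]  (not all equal)
t=12: [69, 62, 57, 55, 55, 57, 60, 63, 68, 72, 72, 74, 75, 76, 75]  (not all equal)
t=13: [66, 73, 76, 77, 77, 76, 75, 72, 68, 63, 62, 60, 58, 57, 59]  (not all equal)
t=14: [69, 62, 57, 55, 55, 57, 59, 63, 68, 72, 74, 75, 76, 76, 75]  (not all equal)
t=15: [66, 73, 76, 77, 77, 77, 75, 72, 68, 63, 60, 58, 57, 57, 59]  (not all equal)
t=16: [69, 62, 57, 55, 55, 55, 59, 63, 68, 72, 74, 76, 76, 76, 75]  (not all equal)
t=17: [66, 73, 76, 77, 78, 77, 75, 72, 68, 63, 60, 57, 57, 57, 59]  (not all equal)
t=18: [69, 62, 57, 55, 54, 55, 59, 63, 68, 72, 75, 76, 77, 76, 75]  (not all equal)
t=19: [66, 73, 76, 77, 78, 77, 75, 72, 68, 63, 59, 57, 55, 57, 59]  (not all equal)
t=20: [69, 62, 57, 55, 54, 55, 59, 63, 68, 72, 75, 77, 77, 77, 75]  (not all equal)
t=21: [66, 73, 76, 77, 78, 77, 75, 72, 68, 63, 59, 55, 55, 55, 59]  (not all equal)
t=22: [69, 62, 57, 55, 54, 55, 59, 63, 68, 72, 75, 77, 78, 77, 75]  (not all equal)
t=23: [66, 73, 76, 77, 78, 77, 75, 72, 68, 63, 59, 55, 54, 55, 59]  (not all equal)
t=24: [69, 62, 57, 55, 54, 55, 59, 63, 68, 72, 75, 77, 78, 77, 75]  (not all equal)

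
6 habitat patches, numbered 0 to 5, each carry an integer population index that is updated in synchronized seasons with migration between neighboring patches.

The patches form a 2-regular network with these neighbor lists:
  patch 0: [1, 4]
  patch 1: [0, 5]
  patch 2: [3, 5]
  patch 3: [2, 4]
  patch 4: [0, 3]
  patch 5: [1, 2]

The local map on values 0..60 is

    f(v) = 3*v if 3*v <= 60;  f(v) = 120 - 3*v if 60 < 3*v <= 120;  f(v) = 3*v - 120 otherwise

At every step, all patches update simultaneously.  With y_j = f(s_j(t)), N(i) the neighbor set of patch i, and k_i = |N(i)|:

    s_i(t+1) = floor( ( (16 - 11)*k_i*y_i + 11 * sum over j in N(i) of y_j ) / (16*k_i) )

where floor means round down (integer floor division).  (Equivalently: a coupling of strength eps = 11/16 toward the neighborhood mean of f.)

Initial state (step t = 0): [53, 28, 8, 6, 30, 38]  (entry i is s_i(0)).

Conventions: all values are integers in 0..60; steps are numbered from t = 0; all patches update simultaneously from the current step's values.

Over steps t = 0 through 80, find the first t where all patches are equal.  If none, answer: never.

Simulating step by step:
t=0: [53, 28, 8, 6, 30, 38]  (not all equal)
t=1: [34, 26, 15, 24, 28, 22]  (not all equal)
t=2: [32, 37, 49, 42, 33, 46]  (not all equal)
t=3: [17, 17, 16, 18, 16, 18]  (not all equal)
t=4: [49, 52, 52, 49, 51, 50]  (not all equal)
t=5: [32, 30, 30, 32, 28, 34]  (not all equal)
t=6: [30, 23, 23, 30, 27, 26]  (not all equal)
t=7: [40, 40, 40, 40, 32, 48]  (not all equal)
t=8: [8, 8, 8, 8, 7, 7]  (not all equal)
t=9: [22, 22, 22, 22, 23, 23]  (not all equal)
t=10: [52, 52, 52, 52, 53, 53]  (not all equal)
t=11: [37, 37, 37, 37, 36, 36]  (not all equal)
t=12: [10, 10, 10, 10, 9, 9]  (not all equal)
t=13: [28, 28, 28, 28, 29, 29]  (not all equal)
t=14: [34, 34, 34, 34, 35, 35]  (not all equal)
t=15: [16, 16, 16, 16, 17, 17]  (not all equal)
t=16: [49, 49, 49, 49, 48, 48]  (not all equal)
t=17: [25, 25, 25, 25, 26, 26]  (not all equal)
t=18: [43, 43, 43, 43, 44, 44]  (not all equal)
t=19: [10, 10, 10, 10, 9, 9]  (not all equal)

Answer: never
Key observation: The state at step 12 reappears at step 19 — the system is in a cycle of period 7 from step 12 on.  No step 0..19 is synchronized, and the cycle repeats forever, so no step up to 80 (or ever) has all patches equal.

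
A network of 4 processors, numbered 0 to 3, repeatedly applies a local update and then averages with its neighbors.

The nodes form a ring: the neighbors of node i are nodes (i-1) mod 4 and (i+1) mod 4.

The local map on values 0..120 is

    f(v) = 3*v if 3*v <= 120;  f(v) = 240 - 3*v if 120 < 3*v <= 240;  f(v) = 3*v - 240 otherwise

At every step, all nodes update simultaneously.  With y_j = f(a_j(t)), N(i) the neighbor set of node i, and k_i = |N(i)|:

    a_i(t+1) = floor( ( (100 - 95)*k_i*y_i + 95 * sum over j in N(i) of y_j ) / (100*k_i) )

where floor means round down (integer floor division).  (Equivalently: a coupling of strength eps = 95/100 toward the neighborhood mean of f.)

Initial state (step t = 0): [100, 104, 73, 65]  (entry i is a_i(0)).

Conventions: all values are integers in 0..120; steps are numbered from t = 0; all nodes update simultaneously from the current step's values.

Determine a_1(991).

Answer: a_1(991) = 30
Key observation: The state at step 17, [32, 30, 32, 30], reappears at step 29: the system is in a cycle of period 12 from step 17 on.  Therefore the state at step 991 equals the state at step 17 + ((991 - 17) mod 12) = 19, which is [44, 30, 44, 30].

Derivation:
t=0: [100, 104, 73, 65]
t=1: [58, 42, 56, 40]
t=2: [114, 71, 114, 71]
t=3: [30, 98, 30, 98]
t=4: [55, 88, 55, 88]
t=5: [26, 72, 26, 72]
t=6: [26, 75, 26, 75]
t=7: [18, 74, 18, 74]
t=8: [19, 52, 19, 52]
t=9: [82, 58, 82, 58]
t=10: [63, 9, 63, 9]
t=11: [28, 49, 28, 49]
t=12: [92, 84, 92, 84]
t=13: [13, 34, 13, 34]
t=14: [98, 42, 98, 42]
t=15: [111, 57, 111, 57]
t=16: [70, 91, 70, 91]
t=17: [32, 30, 32, 30]
t=18: [90, 95, 90, 95]
t=19: [44, 30, 44, 30]
t=20: [90, 107, 90, 107]
t=21: [78, 32, 78, 32]
t=22: [91, 10, 91, 10]
t=23: [30, 32, 30, 32]
t=24: [95, 90, 95, 90]
t=25: [30, 44, 30, 44]
t=26: [107, 90, 107, 90]
t=27: [32, 78, 32, 78]
t=28: [10, 91, 10, 91]
t=29: [32, 30, 32, 30]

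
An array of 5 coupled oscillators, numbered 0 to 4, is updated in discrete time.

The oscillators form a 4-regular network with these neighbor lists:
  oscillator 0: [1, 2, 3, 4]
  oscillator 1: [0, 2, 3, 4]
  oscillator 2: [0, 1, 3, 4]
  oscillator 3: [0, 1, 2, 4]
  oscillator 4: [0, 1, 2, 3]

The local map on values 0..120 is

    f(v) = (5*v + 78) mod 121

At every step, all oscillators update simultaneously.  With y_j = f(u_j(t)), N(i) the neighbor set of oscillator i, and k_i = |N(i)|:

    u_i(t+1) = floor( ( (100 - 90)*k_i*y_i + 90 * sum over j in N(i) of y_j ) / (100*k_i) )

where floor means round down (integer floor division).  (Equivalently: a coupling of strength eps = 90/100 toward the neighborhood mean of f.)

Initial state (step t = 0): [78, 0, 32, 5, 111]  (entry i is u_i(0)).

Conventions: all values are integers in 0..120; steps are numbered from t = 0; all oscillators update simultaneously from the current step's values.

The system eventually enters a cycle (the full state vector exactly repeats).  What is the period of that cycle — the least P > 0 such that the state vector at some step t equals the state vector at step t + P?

Simulating step by step:
t=0: [78, 0, 32, 5, 111]
t=1: [83, 87, 82, 84, 93]
t=2: [24, 22, 25, 24, 18]
t=3: [69, 70, 68, 69, 72]
t=4: [63, 62, 64, 63, 61]
t=5: [27, 28, 27, 27, 29]
t=6: [95, 94, 95, 95, 94]
t=7: [66, 67, 66, 66, 67]
t=8: [47, 46, 47, 47, 46]
t=9: [68, 69, 68, 68, 69]
t=10: [57, 56, 57, 57, 56]
t=11: [52, 37, 52, 52, 37]
t=12: [62, 71, 62, 62, 71]
t=13: [45, 39, 45, 45, 39]
t=14: [47, 51, 47, 47, 51]
t=15: [80, 77, 80, 80, 77]
t=16: [108, 110, 108, 108, 110]
t=17: [17, 16, 17, 17, 16]
t=18: [39, 40, 39, 39, 40]
t=19: [33, 32, 33, 33, 32]
t=20: [53, 38, 53, 53, 38]
t=21: [67, 76, 67, 67, 76]
t=22: [70, 64, 70, 70, 64]
t=23: [51, 55, 51, 51, 55]
t=24: [100, 97, 100, 100, 97]
t=25: [87, 89, 87, 87, 89]
t=26: [33, 32, 33, 33, 32]

Answer: 7
Key observation: The state at step 19, [33, 32, 33, 33, 32], reappears at step 26 — and no state repeats earlier — so the cycle the system enters has period 7.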